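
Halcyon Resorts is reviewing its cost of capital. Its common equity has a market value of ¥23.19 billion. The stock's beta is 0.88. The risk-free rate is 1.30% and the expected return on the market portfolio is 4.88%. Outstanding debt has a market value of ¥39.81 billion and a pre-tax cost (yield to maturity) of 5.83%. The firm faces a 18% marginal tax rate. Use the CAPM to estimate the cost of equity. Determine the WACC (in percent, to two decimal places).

Market risk premium = 4.88% − 1.3% = 3.58%.
Cost of equity via CAPM: Re = 1.3% + 0.88 × 3.58% = 4.4504%.
Total capital V = 23.19 + 39.81 = 63.
Equity: weight = 23.19/63 = 0.3681; cost = 4.4504%.
Debt: weight = 39.81/63 = 0.6319; after-tax cost = 5.83% × (1 − 18%) = 4.7806%.
WACC = 0.3681 × 4.4504% + 0.6319 × 4.7806% = 4.6591%.

4.66%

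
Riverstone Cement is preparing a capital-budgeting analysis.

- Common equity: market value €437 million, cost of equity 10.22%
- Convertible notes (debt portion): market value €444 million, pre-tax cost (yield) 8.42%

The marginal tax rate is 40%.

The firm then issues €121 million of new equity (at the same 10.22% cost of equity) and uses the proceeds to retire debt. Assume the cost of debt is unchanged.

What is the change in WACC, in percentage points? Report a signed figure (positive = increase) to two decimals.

Current WACC:
Total capital V = 437 + 444 = 881.
Equity: weight = 437/881 = 0.4960; cost = 10.22%.
Convertible notes (debt portion): weight = 444/881 = 0.5040; after-tax cost = 8.42% × (1 − 40%) = 5.0520%.
WACC = 0.4960 × 10.2200% + 0.5040 × 5.0520% = 7.6155%.
After the change:
Total capital V = 558 + 323 = 881.
Equity: weight = 558/881 = 0.6334; cost = 10.22%.
Convertible notes (debt portion): weight = 323/881 = 0.3666; after-tax cost = 8.42% × (1 − 40%) = 5.0520%.
WACC = 0.6334 × 10.2200% + 0.3666 × 5.0520% = 8.3253%.
Change in WACC = 8.3253% − 7.6155% = 0.7098 pp.

+0.71 pp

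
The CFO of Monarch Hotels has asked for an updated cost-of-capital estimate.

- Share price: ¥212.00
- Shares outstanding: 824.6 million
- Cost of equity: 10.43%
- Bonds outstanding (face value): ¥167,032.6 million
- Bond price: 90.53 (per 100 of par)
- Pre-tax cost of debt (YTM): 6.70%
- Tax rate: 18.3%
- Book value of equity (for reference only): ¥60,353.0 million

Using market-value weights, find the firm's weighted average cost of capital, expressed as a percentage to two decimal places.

Market value of equity E = 212.0 × 824.6m = 174815.2m. Market value of debt D = 167032.6m × 90.53/100 = 151214.61278m.
Total capital V = 174815.2 + 151214.61278 = 326029.81278.
Equity: weight = 174815.2/326029.81278 = 0.5362; cost = 10.43%.
Bonds outstanding: weight = 151214.61278/326029.81278 = 0.4638; after-tax cost = 6.7% × (1 − 18.3%) = 5.4739%.
WACC = 0.5362 × 10.4300% + 0.4638 × 5.4739% = 8.1313%.

8.13%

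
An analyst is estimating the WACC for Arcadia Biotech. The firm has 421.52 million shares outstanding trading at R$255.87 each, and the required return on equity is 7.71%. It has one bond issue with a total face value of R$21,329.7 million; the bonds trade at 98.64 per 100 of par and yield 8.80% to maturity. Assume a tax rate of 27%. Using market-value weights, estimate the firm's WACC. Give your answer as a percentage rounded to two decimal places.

7.50%

Market value of equity E = 255.87 × 421.52m = 107854.3224m. Market value of debt D = 21329.7m × 98.64/100 = 21039.61608m.
Total capital V = 107854.3224 + 21039.61608 = 128893.93848.
Equity: weight = 107854.3224/128893.93848 = 0.8368; cost = 7.71%.
Bonds outstanding: weight = 21039.61608/128893.93848 = 0.1632; after-tax cost = 8.8% × (1 − 27%) = 6.4240%.
WACC = 0.8368 × 7.7100% + 0.1632 × 6.4240% = 7.5001%.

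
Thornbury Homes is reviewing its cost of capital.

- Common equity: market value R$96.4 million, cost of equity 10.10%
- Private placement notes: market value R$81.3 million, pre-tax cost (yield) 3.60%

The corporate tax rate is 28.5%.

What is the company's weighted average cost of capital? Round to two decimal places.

6.66%

Total capital V = 96.4 + 81.3 = 177.7.
Equity: weight = 96.4/177.7 = 0.5425; cost = 10.1%.
Private placement notes: weight = 81.3/177.7 = 0.4575; after-tax cost = 3.6% × (1 − 28.5%) = 2.5740%.
WACC = 0.5425 × 10.1000% + 0.4575 × 2.5740% = 6.6568%.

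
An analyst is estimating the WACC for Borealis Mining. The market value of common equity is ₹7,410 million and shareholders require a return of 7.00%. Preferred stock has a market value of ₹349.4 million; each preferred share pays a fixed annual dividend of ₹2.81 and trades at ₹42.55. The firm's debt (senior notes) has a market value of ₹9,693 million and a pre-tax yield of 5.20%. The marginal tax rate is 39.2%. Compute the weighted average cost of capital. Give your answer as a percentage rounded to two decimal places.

Cost of preferred: Rp = 2.81 / 42.55 = 6.6040%.
Total capital V = 7410 + 349.4 + 9693 = 17452.4.
Equity: weight = 7410/17452.4 = 0.4246; cost = 7%.
Preferred: weight = 349.4/17452.4 = 0.0200; cost = 6.604%.
Senior notes: weight = 9693/17452.4 = 0.5554; after-tax cost = 5.2% × (1 − 39.2%) = 3.1616%.
WACC = 0.4246 × 7.0000% + 0.0200 × 6.6040% + 0.5554 × 3.1616% = 4.8602%.

4.86%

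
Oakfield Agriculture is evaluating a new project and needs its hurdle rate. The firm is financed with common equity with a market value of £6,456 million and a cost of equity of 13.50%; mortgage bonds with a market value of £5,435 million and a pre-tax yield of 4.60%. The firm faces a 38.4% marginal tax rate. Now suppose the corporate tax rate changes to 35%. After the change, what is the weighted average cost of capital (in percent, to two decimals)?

8.70%

After the change:
Total capital V = 6456 + 5435 = 11891.
Equity: weight = 6456/11891 = 0.5429; cost = 13.5%.
Mortgage bonds: weight = 5435/11891 = 0.4571; after-tax cost = 4.6% × (1 − 35%) = 2.9900%.
WACC = 0.5429 × 13.5000% + 0.4571 × 2.9900% = 8.6962%.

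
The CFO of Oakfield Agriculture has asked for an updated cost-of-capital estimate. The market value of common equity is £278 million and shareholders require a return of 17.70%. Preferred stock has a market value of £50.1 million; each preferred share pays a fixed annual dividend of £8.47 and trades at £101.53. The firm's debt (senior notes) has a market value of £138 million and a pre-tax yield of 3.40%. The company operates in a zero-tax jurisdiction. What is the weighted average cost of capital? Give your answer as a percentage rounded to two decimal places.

Cost of preferred: Rp = 8.47 / 101.53 = 8.3424%.
Total capital V = 278 + 50.1 + 138 = 466.1.
Equity: weight = 278/466.1 = 0.5964; cost = 17.7%.
Preferred: weight = 50.1/466.1 = 0.1075; cost = 8.3424%.
Senior notes: weight = 138/466.1 = 0.2961; after-tax cost = 3.4% × (1 − 0%) = 3.4000%.
WACC = 0.5964 × 17.7000% + 0.1075 × 8.3424% + 0.2961 × 3.4000% = 12.4603%.

12.46%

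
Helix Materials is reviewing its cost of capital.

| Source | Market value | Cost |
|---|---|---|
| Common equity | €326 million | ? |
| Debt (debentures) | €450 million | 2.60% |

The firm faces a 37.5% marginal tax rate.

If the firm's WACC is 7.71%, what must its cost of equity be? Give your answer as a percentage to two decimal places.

Total capital V = 326 + 450 = 776.
Equity weight = 326/776 = 0.4201.
Debentures weight = 450/776 = 0.5799.
Debt contribution = 0.5799 × 2.6% × (1 − 37.5%) = 0.9423%.
Required equity contribution = 7.71% − 0.9423% = 6.7677%.
Re = 6.7677% / 0.4201 = 16.1095%.

16.11%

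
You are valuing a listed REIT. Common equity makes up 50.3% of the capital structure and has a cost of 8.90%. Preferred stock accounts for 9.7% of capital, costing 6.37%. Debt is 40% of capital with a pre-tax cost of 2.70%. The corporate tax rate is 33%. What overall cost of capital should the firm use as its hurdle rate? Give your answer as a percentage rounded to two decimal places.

5.82%

After-tax cost of debt = 2.7% × (1 − 33%) = 1.8090%.
WACC = 0.503 × 8.9000% + 0.097 × 6.3700% + 0.400 × 1.8090% = 5.8182%.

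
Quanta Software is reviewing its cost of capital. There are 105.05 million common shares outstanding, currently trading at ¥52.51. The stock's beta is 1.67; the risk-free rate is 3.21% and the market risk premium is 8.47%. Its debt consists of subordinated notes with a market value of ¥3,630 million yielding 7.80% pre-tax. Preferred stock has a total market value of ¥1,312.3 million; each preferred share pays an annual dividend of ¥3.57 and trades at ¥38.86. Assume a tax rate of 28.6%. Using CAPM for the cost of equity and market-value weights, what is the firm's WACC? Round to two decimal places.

12.24%

Cost of equity via CAPM: Re = 3.21% + 1.67 × 8.47% = 17.3549%.
Cost of preferred: Rp = 3.57 / 38.86 = 9.1868%.
Market value of equity E = 52.51 × 105.05m = 5516.1755m.
Total capital V = 5516.1755 + 1312.3 + 3630 = 10458.4755.
Equity: weight = 5516.1755/10458.4755 = 0.5274; cost = 17.3549%.
Preferred: weight = 1312.3/10458.4755 = 0.1255; cost = 9.1868%.
Subordinated notes: weight = 3630/10458.4755 = 0.3471; after-tax cost = 7.8% × (1 − 28.6%) = 5.5692%.
WACC = 0.5274 × 17.3549% + 0.1255 × 9.1868% + 0.3471 × 5.5692% = 12.2393%.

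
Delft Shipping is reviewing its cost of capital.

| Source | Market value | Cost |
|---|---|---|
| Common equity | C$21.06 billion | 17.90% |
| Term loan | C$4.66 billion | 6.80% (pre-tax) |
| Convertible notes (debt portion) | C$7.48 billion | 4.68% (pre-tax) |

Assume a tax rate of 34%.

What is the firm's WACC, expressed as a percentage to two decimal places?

12.68%

Total capital V = 21.06 + 4.66 + 7.48 = 33.2.
Equity: weight = 21.06/33.2 = 0.6343; cost = 17.9%.
Term loan: weight = 4.66/33.2 = 0.1404; after-tax cost = 6.8% × (1 − 34%) = 4.4880%.
Convertible notes (debt portion): weight = 7.48/33.2 = 0.2253; after-tax cost = 4.68% × (1 − 34%) = 3.0888%.
WACC = 0.6343 × 17.9000% + 0.1404 × 4.4880% + 0.2253 × 3.0888% = 12.6805%.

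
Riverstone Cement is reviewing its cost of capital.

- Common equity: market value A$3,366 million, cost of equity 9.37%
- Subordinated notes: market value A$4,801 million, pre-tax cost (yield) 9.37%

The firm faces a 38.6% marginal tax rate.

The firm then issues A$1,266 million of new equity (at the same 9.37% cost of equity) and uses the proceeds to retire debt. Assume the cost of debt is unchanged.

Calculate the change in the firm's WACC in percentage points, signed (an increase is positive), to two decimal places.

+0.56 pp

Current WACC:
Total capital V = 3366 + 4801 = 8167.
Equity: weight = 3366/8167 = 0.4121; cost = 9.37%.
Subordinated notes: weight = 4801/8167 = 0.5879; after-tax cost = 9.37% × (1 − 38.6%) = 5.7532%.
WACC = 0.4121 × 9.3700% + 0.5879 × 5.7532% = 7.2438%.
After the change:
Total capital V = 4632 + 3535 = 8167.
Equity: weight = 4632/8167 = 0.5672; cost = 9.37%.
Subordinated notes: weight = 3535/8167 = 0.4328; after-tax cost = 9.37% × (1 − 38.6%) = 5.7532%.
WACC = 0.5672 × 9.3700% + 0.4328 × 5.7532% = 7.8045%.
Change in WACC = 7.8045% − 7.2438% = 0.5607 pp.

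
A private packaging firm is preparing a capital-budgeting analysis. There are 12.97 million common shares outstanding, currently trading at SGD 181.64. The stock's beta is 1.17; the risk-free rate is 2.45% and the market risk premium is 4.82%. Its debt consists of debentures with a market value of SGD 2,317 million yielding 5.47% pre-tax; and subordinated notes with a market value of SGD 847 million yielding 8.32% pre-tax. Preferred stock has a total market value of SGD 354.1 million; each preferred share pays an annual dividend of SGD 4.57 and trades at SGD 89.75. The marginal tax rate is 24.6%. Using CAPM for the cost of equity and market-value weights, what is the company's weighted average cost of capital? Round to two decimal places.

6.08%

Cost of equity via CAPM: Re = 2.45% + 1.17 × 4.82% = 8.0894%.
Cost of preferred: Rp = 4.57 / 89.75 = 5.0919%.
Market value of equity E = 181.64 × 12.97m = 2355.8708m.
Total capital V = 2355.8708 + 354.1 + 2317 + 847 = 5873.9708.
Equity: weight = 2355.8708/5873.9708 = 0.4011; cost = 8.0894%.
Preferred: weight = 354.1/5873.9708 = 0.0603; cost = 5.0919%.
Debentures: weight = 2317/5873.9708 = 0.3945; after-tax cost = 5.47% × (1 − 24.6%) = 4.1244%.
Subordinated notes: weight = 847/5873.9708 = 0.1442; after-tax cost = 8.32% × (1 − 24.6%) = 6.2733%.
WACC = 0.4011 × 8.0894% + 0.0603 × 5.0919% + 0.3945 × 4.1244% + 0.1442 × 6.2733% = 6.0828%.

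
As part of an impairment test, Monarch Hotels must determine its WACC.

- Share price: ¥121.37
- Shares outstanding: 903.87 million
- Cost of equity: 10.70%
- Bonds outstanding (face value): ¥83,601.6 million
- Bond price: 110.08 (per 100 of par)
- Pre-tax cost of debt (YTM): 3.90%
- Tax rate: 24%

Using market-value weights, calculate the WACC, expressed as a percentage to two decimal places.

7.17%

Market value of equity E = 121.37 × 903.87m = 109702.7019m. Market value of debt D = 83601.6m × 110.08/100 = 92028.64128m.
Total capital V = 109702.7019 + 92028.64128 = 201731.34318.
Equity: weight = 109702.7019/201731.34318 = 0.5438; cost = 10.7%.
Bonds outstanding: weight = 92028.64128/201731.34318 = 0.4562; after-tax cost = 3.9% × (1 − 24%) = 2.9640%.
WACC = 0.5438 × 10.7000% + 0.4562 × 2.9640% = 7.1709%.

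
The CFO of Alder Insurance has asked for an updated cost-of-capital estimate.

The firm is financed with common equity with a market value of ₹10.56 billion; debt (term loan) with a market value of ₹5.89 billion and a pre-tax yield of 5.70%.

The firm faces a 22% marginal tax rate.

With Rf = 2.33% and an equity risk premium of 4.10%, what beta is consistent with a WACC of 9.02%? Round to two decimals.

Total capital V = 10.56 + 5.89 = 16.45.
Equity weight = 10.56/16.45 = 0.6419.
Term loan weight = 5.89/16.45 = 0.3581.
Debt contribution = 0.3581 × 5.7% × (1 − 22%) = 1.5919%.
Required equity contribution = 9.02% − 1.5919% = 7.4281%  ⇒  Re = 11.5712%.
CAPM: 11.5712% = 2.33% + β × 4.1%  ⇒  β = 2.2540.

2.25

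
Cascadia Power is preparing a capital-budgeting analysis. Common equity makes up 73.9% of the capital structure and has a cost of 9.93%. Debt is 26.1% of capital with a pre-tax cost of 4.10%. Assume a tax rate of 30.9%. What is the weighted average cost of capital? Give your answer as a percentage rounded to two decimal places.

8.08%

After-tax cost of debt = 4.1% × (1 − 30.9%) = 2.8331%.
WACC = 0.739 × 9.9300% + 0.261 × 2.8331% = 8.0777%.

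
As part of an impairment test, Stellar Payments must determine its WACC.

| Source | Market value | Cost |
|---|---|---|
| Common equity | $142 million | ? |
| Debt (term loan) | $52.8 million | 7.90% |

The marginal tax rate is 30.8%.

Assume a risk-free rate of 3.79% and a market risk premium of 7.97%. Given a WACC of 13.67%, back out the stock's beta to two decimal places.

1.62

Total capital V = 142 + 52.8 = 194.8.
Equity weight = 142/194.8 = 0.7290.
Term loan weight = 52.8/194.8 = 0.2710.
Debt contribution = 0.2710 × 7.9% × (1 − 30.8%) = 1.4818%.
Required equity contribution = 13.67% − 1.4818% = 12.1882%  ⇒  Re = 16.7202%.
CAPM: 16.7202% = 3.79% + β × 7.97%  ⇒  β = 1.6224.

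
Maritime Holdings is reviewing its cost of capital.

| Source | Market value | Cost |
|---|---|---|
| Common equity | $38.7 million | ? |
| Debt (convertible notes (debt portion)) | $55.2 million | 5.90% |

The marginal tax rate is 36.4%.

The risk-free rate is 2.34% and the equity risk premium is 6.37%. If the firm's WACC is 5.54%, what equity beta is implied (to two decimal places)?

0.90

Total capital V = 38.7 + 55.2 = 93.9.
Equity weight = 38.7/93.9 = 0.4121.
Convertible notes (debt portion) weight = 55.2/93.9 = 0.5879.
Debt contribution = 0.5879 × 5.9% × (1 − 36.4%) = 2.2059%.
Required equity contribution = 5.54% − 2.2059% = 3.3341%  ⇒  Re = 8.0898%.
CAPM: 8.0898% = 2.34% + β × 6.37%  ⇒  β = 0.9026.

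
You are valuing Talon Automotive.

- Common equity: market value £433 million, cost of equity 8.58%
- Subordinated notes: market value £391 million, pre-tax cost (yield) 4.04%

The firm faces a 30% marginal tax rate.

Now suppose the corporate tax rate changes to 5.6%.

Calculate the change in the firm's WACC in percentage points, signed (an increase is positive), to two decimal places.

Current WACC:
Total capital V = 433 + 391 = 824.
Equity: weight = 433/824 = 0.5255; cost = 8.58%.
Subordinated notes: weight = 391/824 = 0.4745; after-tax cost = 4.04% × (1 − 30%) = 2.8280%.
WACC = 0.5255 × 8.5800% + 0.4745 × 2.8280% = 5.8506%.
After the change:
Total capital V = 433 + 391 = 824.
Equity: weight = 433/824 = 0.5255; cost = 8.58%.
Subordinated notes: weight = 391/824 = 0.4745; after-tax cost = 4.04% × (1 − 5.6%) = 3.8138%.
WACC = 0.5255 × 8.5800% + 0.4745 × 3.8138% = 6.3183%.
Change in WACC = 6.3183% − 5.8506% = 0.4678 pp.

+0.47 pp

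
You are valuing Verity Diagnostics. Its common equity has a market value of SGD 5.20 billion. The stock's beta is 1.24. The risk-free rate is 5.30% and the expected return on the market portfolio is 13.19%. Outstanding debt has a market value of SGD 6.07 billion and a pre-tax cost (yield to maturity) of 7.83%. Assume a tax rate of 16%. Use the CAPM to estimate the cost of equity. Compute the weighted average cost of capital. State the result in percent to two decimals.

10.50%

Market risk premium = 13.19% − 5.3% = 7.89%.
Cost of equity via CAPM: Re = 5.3% + 1.24 × 7.89% = 15.0836%.
Total capital V = 5.2 + 6.07 = 11.27.
Equity: weight = 5.2/11.27 = 0.4614; cost = 15.0836%.
Debt: weight = 6.07/11.27 = 0.5386; after-tax cost = 7.83% × (1 − 16%) = 6.5772%.
WACC = 0.4614 × 15.0836% + 0.5386 × 6.5772% = 10.5021%.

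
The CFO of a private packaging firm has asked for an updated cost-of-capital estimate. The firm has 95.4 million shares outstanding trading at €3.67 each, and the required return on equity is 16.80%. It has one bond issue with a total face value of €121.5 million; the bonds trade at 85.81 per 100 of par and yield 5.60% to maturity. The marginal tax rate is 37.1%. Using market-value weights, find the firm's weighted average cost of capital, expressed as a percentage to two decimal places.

Market value of equity E = 3.67 × 95.4m = 350.118m. Market value of debt D = 121.5m × 85.81/100 = 104.25915m.
Total capital V = 350.118 + 104.25915 = 454.37715.
Equity: weight = 350.118/454.37715 = 0.7705; cost = 16.8%.
Bonds outstanding: weight = 104.25915/454.37715 = 0.2295; after-tax cost = 5.6% × (1 − 37.1%) = 3.5224%.
WACC = 0.7705 × 16.8000% + 0.2295 × 3.5224% = 13.7534%.

13.75%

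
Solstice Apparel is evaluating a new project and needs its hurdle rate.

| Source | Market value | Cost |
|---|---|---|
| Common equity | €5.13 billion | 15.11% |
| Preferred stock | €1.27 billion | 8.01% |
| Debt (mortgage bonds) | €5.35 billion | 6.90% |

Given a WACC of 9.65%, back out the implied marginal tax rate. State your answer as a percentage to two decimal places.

30.38%

Total capital V = 5.13 + 1.27 + 5.35 = 11.75.
Equity weight = 5.13/11.75 = 0.4366.
Preferred weight = 1.27/11.75 = 0.1081.
Mortgage bonds weight = 5.35/11.75 = 0.4553.
Equity contribution = 0.4366 × 15.11% = 6.5970%.
Preferred contribution = 0.1081 × 8.01% = 0.8658%.
Debt contribution must be 9.65% − 7.4627% = 2.1873%.
0.4553 × 6.9% × (1 − T) = 2.1873%  ⇒  (1 − T) = 0.6962.
T = 30.3792%.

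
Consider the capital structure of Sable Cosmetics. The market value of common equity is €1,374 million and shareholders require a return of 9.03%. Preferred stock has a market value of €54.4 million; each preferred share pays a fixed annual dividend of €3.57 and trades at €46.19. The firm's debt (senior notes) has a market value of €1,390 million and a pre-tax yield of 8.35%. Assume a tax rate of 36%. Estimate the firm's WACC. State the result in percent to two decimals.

Cost of preferred: Rp = 3.57 / 46.19 = 7.7289%.
Total capital V = 1374 + 54.4 + 1390 = 2818.4.
Equity: weight = 1374/2818.4 = 0.4875; cost = 9.03%.
Preferred: weight = 54.4/2818.4 = 0.0193; cost = 7.7289%.
Senior notes: weight = 1390/2818.4 = 0.4932; after-tax cost = 8.35% × (1 − 36%) = 5.3440%.
WACC = 0.4875 × 9.0300% + 0.0193 × 7.7289% + 0.4932 × 5.3440% = 7.1870%.

7.19%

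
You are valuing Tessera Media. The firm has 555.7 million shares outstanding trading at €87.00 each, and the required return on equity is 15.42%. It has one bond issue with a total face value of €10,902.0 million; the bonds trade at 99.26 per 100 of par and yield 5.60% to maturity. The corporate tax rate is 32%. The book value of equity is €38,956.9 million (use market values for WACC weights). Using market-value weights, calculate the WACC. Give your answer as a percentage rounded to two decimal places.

Market value of equity E = 87.0 × 555.7m = 48345.9m. Market value of debt D = 10902m × 99.26/100 = 10821.3252m.
Total capital V = 48345.9 + 10821.3252 = 59167.2252.
Equity: weight = 48345.9/59167.2252 = 0.8171; cost = 15.42%.
Bonds outstanding: weight = 10821.3252/59167.2252 = 0.1829; after-tax cost = 5.6% × (1 − 32%) = 3.8080%.
WACC = 0.8171 × 15.4200% + 0.1829 × 3.8080% = 13.2962%.

13.30%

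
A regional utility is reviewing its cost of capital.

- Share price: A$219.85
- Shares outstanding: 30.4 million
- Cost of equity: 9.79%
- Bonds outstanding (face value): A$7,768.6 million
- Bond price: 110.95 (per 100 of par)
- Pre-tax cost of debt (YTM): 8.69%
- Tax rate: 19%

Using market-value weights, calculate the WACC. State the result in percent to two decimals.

8.24%

Market value of equity E = 219.85 × 30.4m = 6683.44m. Market value of debt D = 7768.6m × 110.95/100 = 8619.2617m.
Total capital V = 6683.44 + 8619.2617 = 15302.7017.
Equity: weight = 6683.44/15302.7017 = 0.4367; cost = 9.79%.
Bonds outstanding: weight = 8619.2617/15302.7017 = 0.5633; after-tax cost = 8.69% × (1 − 19%) = 7.0389%.
WACC = 0.4367 × 9.7900% + 0.5633 × 7.0389% = 8.2404%.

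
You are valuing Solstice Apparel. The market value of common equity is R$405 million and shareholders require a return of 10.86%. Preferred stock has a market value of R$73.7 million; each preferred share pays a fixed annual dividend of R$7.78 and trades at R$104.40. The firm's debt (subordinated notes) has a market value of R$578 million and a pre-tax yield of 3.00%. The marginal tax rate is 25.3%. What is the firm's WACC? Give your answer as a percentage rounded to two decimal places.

5.91%

Cost of preferred: Rp = 7.78 / 104.4 = 7.4521%.
Total capital V = 405 + 73.7 + 578 = 1056.7.
Equity: weight = 405/1056.7 = 0.3833; cost = 10.86%.
Preferred: weight = 73.7/1056.7 = 0.0697; cost = 7.4521%.
Subordinated notes: weight = 578/1056.7 = 0.5470; after-tax cost = 3% × (1 − 25.3%) = 2.2410%.
WACC = 0.3833 × 10.8600% + 0.0697 × 7.4521% + 0.5470 × 2.2410% = 5.9078%.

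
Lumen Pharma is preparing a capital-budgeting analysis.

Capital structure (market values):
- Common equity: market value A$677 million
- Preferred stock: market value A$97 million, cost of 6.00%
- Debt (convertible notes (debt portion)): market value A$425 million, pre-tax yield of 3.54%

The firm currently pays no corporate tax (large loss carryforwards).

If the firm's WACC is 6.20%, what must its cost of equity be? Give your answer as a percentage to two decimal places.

7.90%

Total capital V = 677 + 97 + 425 = 1199.
Equity weight = 677/1199 = 0.5646.
Preferred weight = 97/1199 = 0.0809.
Convertible notes (debt portion) weight = 425/1199 = 0.3545.
Debt contribution = 0.3545 × 3.54% × (1 − 0%) = 1.2548%.
Preferred contribution = 0.0809 × 6% = 0.4854%.
Required equity contribution = 6.2% − 1.7402% = 4.4598%.
Re = 4.4598% / 0.5646 = 7.8985%.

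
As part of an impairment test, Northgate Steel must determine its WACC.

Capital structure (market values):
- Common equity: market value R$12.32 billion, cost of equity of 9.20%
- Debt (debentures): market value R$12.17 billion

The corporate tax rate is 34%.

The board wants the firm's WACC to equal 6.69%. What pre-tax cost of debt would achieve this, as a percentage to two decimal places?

6.29%

Total capital V = 12.32 + 12.17 = 24.49.
Equity weight = 12.32/24.49 = 0.5031.
Debentures weight = 12.17/24.49 = 0.4969.
Equity contribution = 0.5031 × 9.2% = 4.6282%.
Remaining for debt = 6.69% − 4.6282% = 2.0618%.
Rd × (1 − 34%) × 0.4969 = 2.0618%  ⇒  Rd = 6.2865%.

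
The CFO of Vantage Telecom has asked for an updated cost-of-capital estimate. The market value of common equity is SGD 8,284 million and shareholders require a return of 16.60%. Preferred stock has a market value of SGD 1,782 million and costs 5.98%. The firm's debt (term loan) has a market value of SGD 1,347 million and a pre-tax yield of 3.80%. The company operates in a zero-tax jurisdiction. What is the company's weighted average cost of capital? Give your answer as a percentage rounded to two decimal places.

Total capital V = 8284 + 1782 + 1347 = 11413.
Equity: weight = 8284/11413 = 0.7258; cost = 16.6%.
Preferred: weight = 1782/11413 = 0.1561; cost = 5.98%.
Term loan: weight = 1347/11413 = 0.1180; after-tax cost = 3.8% × (1 − 0%) = 3.8000%.
WACC = 0.7258 × 16.6000% + 0.1561 × 5.9800% + 0.1180 × 3.8000% = 13.4311%.

13.43%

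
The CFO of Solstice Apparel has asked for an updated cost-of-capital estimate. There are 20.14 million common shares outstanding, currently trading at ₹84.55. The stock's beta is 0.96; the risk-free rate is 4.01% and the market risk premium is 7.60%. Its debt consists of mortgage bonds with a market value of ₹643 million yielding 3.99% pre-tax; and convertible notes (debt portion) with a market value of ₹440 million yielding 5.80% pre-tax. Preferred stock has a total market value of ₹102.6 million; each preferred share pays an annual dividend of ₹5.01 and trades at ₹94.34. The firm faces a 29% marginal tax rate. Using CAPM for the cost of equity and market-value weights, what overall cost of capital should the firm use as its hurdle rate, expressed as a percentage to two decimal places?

Cost of equity via CAPM: Re = 4.01% + 0.96 × 7.6% = 11.3060%.
Cost of preferred: Rp = 5.01 / 94.34 = 5.3106%.
Market value of equity E = 84.55 × 20.14m = 1702.837m.
Total capital V = 1702.837 + 102.6 + 643 + 440 = 2888.437.
Equity: weight = 1702.837/2888.437 = 0.5895; cost = 11.306%.
Preferred: weight = 102.6/2888.437 = 0.0355; cost = 5.3106%.
Mortgage bonds: weight = 643/2888.437 = 0.2226; after-tax cost = 3.99% × (1 − 29%) = 2.8329%.
Convertible notes (debt portion): weight = 440/2888.437 = 0.1523; after-tax cost = 5.8% × (1 − 29%) = 4.1180%.
WACC = 0.5895 × 11.3060% + 0.0355 × 5.3106% + 0.2226 × 2.8329% + 0.1523 × 4.1180% = 8.1119%.

8.11%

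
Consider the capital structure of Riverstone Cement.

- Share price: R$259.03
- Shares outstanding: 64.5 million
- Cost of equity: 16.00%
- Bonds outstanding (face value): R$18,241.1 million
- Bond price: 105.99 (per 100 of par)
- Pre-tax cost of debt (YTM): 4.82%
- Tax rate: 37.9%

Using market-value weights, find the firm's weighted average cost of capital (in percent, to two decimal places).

Market value of equity E = 259.03 × 64.5m = 16707.435m. Market value of debt D = 18241.1m × 105.99/100 = 19333.74189m.
Total capital V = 16707.435 + 19333.74189 = 36041.17689.
Equity: weight = 16707.435/36041.17689 = 0.4636; cost = 16%.
Bonds outstanding: weight = 19333.74189/36041.17689 = 0.5364; after-tax cost = 4.82% × (1 − 37.9%) = 2.9932%.
WACC = 0.4636 × 16.0000% + 0.5364 × 2.9932% = 9.0227%.

9.02%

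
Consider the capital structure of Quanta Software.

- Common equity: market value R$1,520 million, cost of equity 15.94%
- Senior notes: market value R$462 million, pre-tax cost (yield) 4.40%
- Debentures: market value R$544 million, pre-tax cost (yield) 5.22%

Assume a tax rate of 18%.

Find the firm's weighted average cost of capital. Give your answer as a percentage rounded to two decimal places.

11.17%

Total capital V = 1520 + 462 + 544 = 2526.
Equity: weight = 1520/2526 = 0.6017; cost = 15.94%.
Senior notes: weight = 462/2526 = 0.1829; after-tax cost = 4.4% × (1 − 18%) = 3.6080%.
Debentures: weight = 544/2526 = 0.2154; after-tax cost = 5.22% × (1 − 18%) = 4.2804%.
WACC = 0.6017 × 15.9400% + 0.1829 × 3.6080% + 0.2154 × 4.2804% = 11.1735%.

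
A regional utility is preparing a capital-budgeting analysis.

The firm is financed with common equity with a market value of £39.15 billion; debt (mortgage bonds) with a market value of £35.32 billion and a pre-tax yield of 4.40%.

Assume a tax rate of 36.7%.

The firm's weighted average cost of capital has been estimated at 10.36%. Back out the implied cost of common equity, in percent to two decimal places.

Total capital V = 39.15 + 35.32 = 74.47.
Equity weight = 39.15/74.47 = 0.5257.
Mortgage bonds weight = 35.32/74.47 = 0.4743.
Debt contribution = 0.4743 × 4.4% × (1 − 36.7%) = 1.3210%.
Required equity contribution = 10.36% − 1.3210% = 9.0390%.
Re = 9.0390% / 0.5257 = 17.1938%.

17.19%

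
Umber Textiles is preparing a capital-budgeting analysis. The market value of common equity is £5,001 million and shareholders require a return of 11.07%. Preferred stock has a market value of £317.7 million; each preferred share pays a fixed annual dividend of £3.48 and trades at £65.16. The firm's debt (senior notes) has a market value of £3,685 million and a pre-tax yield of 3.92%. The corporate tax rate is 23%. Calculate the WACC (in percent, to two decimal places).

Cost of preferred: Rp = 3.48 / 65.16 = 5.3407%.
Total capital V = 5001 + 317.7 + 3685 = 9003.7.
Equity: weight = 5001/9003.7 = 0.5554; cost = 11.07%.
Preferred: weight = 317.7/9003.7 = 0.0353; cost = 5.3407%.
Senior notes: weight = 3685/9003.7 = 0.4093; after-tax cost = 3.92% × (1 − 23%) = 3.0184%.
WACC = 0.5554 × 11.0700% + 0.0353 × 5.3407% + 0.4093 × 3.0184% = 7.5725%.

7.57%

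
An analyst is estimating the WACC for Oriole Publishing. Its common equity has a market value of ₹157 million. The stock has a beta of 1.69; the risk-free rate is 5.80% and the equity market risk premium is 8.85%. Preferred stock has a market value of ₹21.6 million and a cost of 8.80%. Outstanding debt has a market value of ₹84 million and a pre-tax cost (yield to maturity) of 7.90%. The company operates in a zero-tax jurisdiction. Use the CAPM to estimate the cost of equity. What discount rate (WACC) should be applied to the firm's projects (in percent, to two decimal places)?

15.66%

Cost of equity via CAPM: Re = 5.8% + 1.69 × 8.85% = 20.7565%.
Total capital V = 157 + 21.6 + 84 = 262.6.
Equity: weight = 157/262.6 = 0.5979; cost = 20.7565%.
Preferred: weight = 21.6/262.6 = 0.0823; cost = 8.8%.
Debt: weight = 84/262.6 = 0.3199; after-tax cost = 7.9% × (1 − 0%) = 7.9000%.
WACC = 0.5979 × 20.7565% + 0.0823 × 8.8000% + 0.3199 × 7.9000% = 15.6605%.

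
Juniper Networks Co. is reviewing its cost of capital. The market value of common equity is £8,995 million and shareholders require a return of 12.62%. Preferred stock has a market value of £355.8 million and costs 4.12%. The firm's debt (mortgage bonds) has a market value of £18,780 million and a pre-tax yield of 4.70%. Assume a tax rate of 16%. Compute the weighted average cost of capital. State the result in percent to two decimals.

6.72%

Total capital V = 8995 + 355.8 + 18780 = 28130.8.
Equity: weight = 8995/28130.8 = 0.3198; cost = 12.62%.
Preferred: weight = 355.8/28130.8 = 0.0126; cost = 4.12%.
Mortgage bonds: weight = 18780/28130.8 = 0.6676; after-tax cost = 4.7% × (1 − 16%) = 3.9480%.
WACC = 0.3198 × 12.6200% + 0.0126 × 4.1200% + 0.6676 × 3.9480% = 6.7231%.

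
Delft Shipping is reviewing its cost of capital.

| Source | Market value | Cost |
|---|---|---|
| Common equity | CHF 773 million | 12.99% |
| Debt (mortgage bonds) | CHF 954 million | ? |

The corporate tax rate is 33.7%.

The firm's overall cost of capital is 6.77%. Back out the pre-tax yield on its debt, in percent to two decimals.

2.61%

Total capital V = 773 + 954 = 1727.
Equity weight = 773/1727 = 0.4476.
Mortgage bonds weight = 954/1727 = 0.5524.
Equity contribution = 0.4476 × 12.99% = 5.8143%.
Remaining for debt = 6.77% − 5.8143% = 0.9557%.
Rd × (1 − 33.7%) × 0.5524 = 0.9557%  ⇒  Rd = 2.6095%.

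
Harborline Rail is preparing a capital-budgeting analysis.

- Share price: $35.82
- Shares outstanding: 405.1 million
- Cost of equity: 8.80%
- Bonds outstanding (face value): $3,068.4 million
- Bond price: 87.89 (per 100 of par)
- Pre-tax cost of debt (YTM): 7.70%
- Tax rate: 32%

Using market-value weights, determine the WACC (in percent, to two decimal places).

8.24%

Market value of equity E = 35.82 × 405.1m = 14510.682m. Market value of debt D = 3068.4m × 87.89/100 = 2696.81676m.
Total capital V = 14510.682 + 2696.81676 = 17207.49876.
Equity: weight = 14510.682/17207.49876 = 0.8433; cost = 8.8%.
Bonds outstanding: weight = 2696.81676/17207.49876 = 0.1567; after-tax cost = 7.7% × (1 − 32%) = 5.2360%.
WACC = 0.8433 × 8.8000% + 0.1567 × 5.2360% = 8.2414%.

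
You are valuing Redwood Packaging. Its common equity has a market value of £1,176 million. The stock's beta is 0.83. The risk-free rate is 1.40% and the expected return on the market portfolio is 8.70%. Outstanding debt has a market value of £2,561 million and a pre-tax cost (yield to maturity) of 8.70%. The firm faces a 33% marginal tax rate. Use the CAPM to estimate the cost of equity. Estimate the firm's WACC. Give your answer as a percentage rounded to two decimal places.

Market risk premium = 8.7% − 1.4% = 7.3%.
Cost of equity via CAPM: Re = 1.4% + 0.83 × 7.3% = 7.4590%.
Total capital V = 1176 + 2561 = 3737.
Equity: weight = 1176/3737 = 0.3147; cost = 7.459%.
Debt: weight = 2561/3737 = 0.6853; after-tax cost = 8.7% × (1 − 33%) = 5.8290%.
WACC = 0.3147 × 7.4590% + 0.6853 × 5.8290% = 6.3419%.

6.34%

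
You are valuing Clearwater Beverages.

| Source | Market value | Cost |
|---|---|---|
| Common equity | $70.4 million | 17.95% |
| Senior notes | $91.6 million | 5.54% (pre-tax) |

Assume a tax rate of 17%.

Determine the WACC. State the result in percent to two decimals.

Total capital V = 70.4 + 91.6 = 162.
Equity: weight = 70.4/162 = 0.4346; cost = 17.95%.
Senior notes: weight = 91.6/162 = 0.5654; after-tax cost = 5.54% × (1 − 17%) = 4.5982%.
WACC = 0.4346 × 17.9500% + 0.5654 × 4.5982% = 10.4005%.

10.40%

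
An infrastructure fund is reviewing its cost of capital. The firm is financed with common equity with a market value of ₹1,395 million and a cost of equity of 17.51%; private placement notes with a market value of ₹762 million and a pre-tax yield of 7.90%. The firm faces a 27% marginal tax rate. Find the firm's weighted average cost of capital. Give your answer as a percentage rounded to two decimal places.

Total capital V = 1395 + 762 = 2157.
Equity: weight = 1395/2157 = 0.6467; cost = 17.51%.
Private placement notes: weight = 762/2157 = 0.3533; after-tax cost = 7.9% × (1 − 27%) = 5.7670%.
WACC = 0.6467 × 17.5100% + 0.3533 × 5.7670% = 13.3616%.

13.36%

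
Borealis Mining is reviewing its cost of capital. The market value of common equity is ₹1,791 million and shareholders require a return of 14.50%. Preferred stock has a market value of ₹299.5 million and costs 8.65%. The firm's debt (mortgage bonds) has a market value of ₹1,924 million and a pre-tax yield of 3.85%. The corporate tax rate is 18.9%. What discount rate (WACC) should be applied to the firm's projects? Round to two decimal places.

8.61%

Total capital V = 1791 + 299.5 + 1924 = 4014.5.
Equity: weight = 1791/4014.5 = 0.4461; cost = 14.5%.
Preferred: weight = 299.5/4014.5 = 0.0746; cost = 8.65%.
Mortgage bonds: weight = 1924/4014.5 = 0.4793; after-tax cost = 3.85% × (1 − 18.9%) = 3.1224%.
WACC = 0.4461 × 14.5000% + 0.0746 × 8.6500% + 0.4793 × 3.1224% = 8.6107%.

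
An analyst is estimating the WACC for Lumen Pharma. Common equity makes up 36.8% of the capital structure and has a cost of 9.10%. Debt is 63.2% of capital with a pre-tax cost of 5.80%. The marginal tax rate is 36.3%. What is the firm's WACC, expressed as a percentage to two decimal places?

After-tax cost of debt = 5.8% × (1 − 36.3%) = 3.6946%.
WACC = 0.368 × 9.1000% + 0.632 × 3.6946% = 5.6838%.

5.68%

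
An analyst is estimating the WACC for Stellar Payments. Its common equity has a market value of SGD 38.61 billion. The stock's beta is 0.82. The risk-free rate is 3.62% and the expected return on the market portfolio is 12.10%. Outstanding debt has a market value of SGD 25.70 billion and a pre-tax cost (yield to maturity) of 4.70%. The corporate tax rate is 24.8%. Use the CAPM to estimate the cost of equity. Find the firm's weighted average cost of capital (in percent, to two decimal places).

Market risk premium = 12.1% − 3.62% = 8.48%.
Cost of equity via CAPM: Re = 3.62% + 0.82 × 8.48% = 10.5736%.
Total capital V = 38.61 + 25.7 = 64.31.
Equity: weight = 38.61/64.31 = 0.6004; cost = 10.5736%.
Debt: weight = 25.7/64.31 = 0.3996; after-tax cost = 4.7% × (1 − 24.8%) = 3.5344%.
WACC = 0.6004 × 10.5736% + 0.3996 × 3.5344% = 7.7605%.

7.76%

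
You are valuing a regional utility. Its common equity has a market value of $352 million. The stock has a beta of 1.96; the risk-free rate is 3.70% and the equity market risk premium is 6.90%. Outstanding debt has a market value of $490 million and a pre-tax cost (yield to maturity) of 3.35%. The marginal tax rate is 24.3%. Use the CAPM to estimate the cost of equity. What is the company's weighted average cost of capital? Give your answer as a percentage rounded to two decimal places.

Cost of equity via CAPM: Re = 3.7% + 1.96 × 6.9% = 17.2240%.
Total capital V = 352 + 490 = 842.
Equity: weight = 352/842 = 0.4181; cost = 17.224%.
Debt: weight = 490/842 = 0.5819; after-tax cost = 3.35% × (1 − 24.3%) = 2.5360%.
WACC = 0.4181 × 17.2240% + 0.5819 × 2.5360% = 8.6763%.

8.68%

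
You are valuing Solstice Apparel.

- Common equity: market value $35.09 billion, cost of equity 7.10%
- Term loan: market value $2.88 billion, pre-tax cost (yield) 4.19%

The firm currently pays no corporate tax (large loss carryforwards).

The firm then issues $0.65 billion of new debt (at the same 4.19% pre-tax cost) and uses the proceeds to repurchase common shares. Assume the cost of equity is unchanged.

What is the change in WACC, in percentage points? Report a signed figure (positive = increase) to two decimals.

Current WACC:
Total capital V = 35.09 + 2.88 = 37.97.
Equity: weight = 35.09/37.97 = 0.9242; cost = 7.1%.
Term loan: weight = 2.88/37.97 = 0.0758; after-tax cost = 4.19% × (1 − 0%) = 4.1900%.
WACC = 0.9242 × 7.1000% + 0.0758 × 4.1900% = 6.8793%.
After the change:
Total capital V = 34.44 + 3.53 = 37.97.
Equity: weight = 34.44/37.97 = 0.9070; cost = 7.1%.
Term loan: weight = 3.53/37.97 = 0.0930; after-tax cost = 4.19% × (1 − 0%) = 4.1900%.
WACC = 0.9070 × 7.1000% + 0.0930 × 4.1900% = 6.8295%.
Change in WACC = 6.8295% − 6.8793% = -0.0498 pp.

-0.05 pp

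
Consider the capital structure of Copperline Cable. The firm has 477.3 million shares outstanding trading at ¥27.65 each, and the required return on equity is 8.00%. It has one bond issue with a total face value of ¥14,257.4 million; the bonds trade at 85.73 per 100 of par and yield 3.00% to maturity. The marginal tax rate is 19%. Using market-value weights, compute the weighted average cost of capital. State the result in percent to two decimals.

5.32%

Market value of equity E = 27.65 × 477.3m = 13197.345m. Market value of debt D = 14257.4m × 85.73/100 = 12222.86902m.
Total capital V = 13197.345 + 12222.86902 = 25420.21402.
Equity: weight = 13197.345/25420.21402 = 0.5192; cost = 8%.
Bonds outstanding: weight = 12222.86902/25420.21402 = 0.4808; after-tax cost = 3% × (1 − 19%) = 2.4300%.
WACC = 0.5192 × 8.0000% + 0.4808 × 2.4300% = 5.3218%.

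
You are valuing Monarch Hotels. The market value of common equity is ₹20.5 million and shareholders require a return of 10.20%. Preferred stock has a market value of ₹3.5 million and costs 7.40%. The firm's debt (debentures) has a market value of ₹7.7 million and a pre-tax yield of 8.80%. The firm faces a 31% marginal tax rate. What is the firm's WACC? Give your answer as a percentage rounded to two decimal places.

8.89%

Total capital V = 20.5 + 3.5 + 7.7 = 31.7.
Equity: weight = 20.5/31.7 = 0.6467; cost = 10.2%.
Preferred: weight = 3.5/31.7 = 0.1104; cost = 7.4%.
Debentures: weight = 7.7/31.7 = 0.2429; after-tax cost = 8.8% × (1 − 31%) = 6.0720%.
WACC = 0.6467 × 10.2000% + 0.1104 × 7.4000% + 0.2429 × 6.0720% = 8.8882%.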